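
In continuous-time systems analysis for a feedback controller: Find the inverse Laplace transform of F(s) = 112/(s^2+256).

Standard pair: w/(s^2+w^2) <-> sin(wt)*u(t)
Recognize w^2 = 256, so w = 16; numerator 112 = 7*16.
f(t) = 7*sin(16t)*u(t)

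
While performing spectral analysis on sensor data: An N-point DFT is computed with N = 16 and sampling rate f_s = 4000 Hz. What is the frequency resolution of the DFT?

DFT frequency resolution = f_s / N
= 4000 / 16 = 250 Hz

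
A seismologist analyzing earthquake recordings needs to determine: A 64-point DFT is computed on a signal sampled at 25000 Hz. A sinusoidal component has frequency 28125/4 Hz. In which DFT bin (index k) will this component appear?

DFT frequency resolution = f_s/N = 25000/64 = 3125/8 Hz
Bin index k = f_signal / resolution = 28125/4 / 3125/8 = 18
The signal frequency 28125/4 Hz falls in DFT bin k = 18.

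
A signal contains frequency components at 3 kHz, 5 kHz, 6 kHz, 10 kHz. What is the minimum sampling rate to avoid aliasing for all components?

The highest frequency component is f_max = 10 kHz.
Nyquist rate = 2 * f_max = 2 * 10 kHz = 20 kHz.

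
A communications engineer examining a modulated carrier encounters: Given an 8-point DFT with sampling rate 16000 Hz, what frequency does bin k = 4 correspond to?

The frequency of DFT bin k is: f_k = k * f_s / N
f_4 = 4 * 16000 / 8 = 8000 Hz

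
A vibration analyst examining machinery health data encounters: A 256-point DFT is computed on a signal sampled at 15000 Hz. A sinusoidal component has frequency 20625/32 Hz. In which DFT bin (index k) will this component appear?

DFT frequency resolution = f_s/N = 15000/256 = 1875/32 Hz
Bin index k = f_signal / resolution = 20625/32 / 1875/32 = 11
The signal frequency 20625/32 Hz falls in DFT bin k = 11.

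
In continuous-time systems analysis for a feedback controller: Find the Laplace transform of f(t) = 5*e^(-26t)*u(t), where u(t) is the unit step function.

Standard Laplace transform pair:
e^(-at)*u(t) <-> 1/(s+a)
With a = 26: L{5*e^(-26t)*u(t)} = 5/(s+26), ROC: Re(s) > -26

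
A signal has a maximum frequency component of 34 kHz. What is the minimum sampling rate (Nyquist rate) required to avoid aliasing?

By the Nyquist-Shannon sampling theorem,
the minimum sampling rate (Nyquist rate) must be at least 2 * f_max.
Nyquist rate = 2 * 34 kHz = 68 kHz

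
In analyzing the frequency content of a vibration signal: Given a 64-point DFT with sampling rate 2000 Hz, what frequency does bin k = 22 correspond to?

The frequency of DFT bin k is: f_k = k * f_s / N
f_22 = 22 * 2000 / 64 = 1375/2 Hz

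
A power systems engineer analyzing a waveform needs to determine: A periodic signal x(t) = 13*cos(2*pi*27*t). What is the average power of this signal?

Average power of A*cos(wt) is A^2/2.
P = 13^2 / 2 = 169/2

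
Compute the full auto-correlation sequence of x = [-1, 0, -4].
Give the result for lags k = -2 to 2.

r_xx[k] = sum_m x[m]*x[m+k], indexed from 0, for k = -2 to 2:
  r_xx[-2] = x[2]*x[0] = 4
  r_xx[-1] = x[1]*x[0] + x[2]*x[1] = 0
  r_xx[0] = x[0]*x[0] + x[1]*x[1] + x[2]*x[2] = 17
  r_xx[1] = x[0]*x[1] + x[1]*x[2] = 0
  r_xx[2] = x[0]*x[2] = 4
r_xx = [4, 0, 17, 0, 4]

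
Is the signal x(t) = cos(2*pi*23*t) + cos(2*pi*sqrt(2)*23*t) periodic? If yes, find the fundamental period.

f1 = 23 Hz, f2 = 23*sqrt(2) Hz
Ratio f2/f1 = sqrt(2), which is irrational.
Since the frequency ratio is irrational, no common period exists.
The signal is not periodic.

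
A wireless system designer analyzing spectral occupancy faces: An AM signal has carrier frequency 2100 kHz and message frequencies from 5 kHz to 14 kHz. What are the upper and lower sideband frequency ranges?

Upper sideband (USB) = fc + [fm_low, fm_high] = 2100 + [5, 14] = [2105, 2114] kHz
Lower sideband (LSB) = fc - [fm_high, fm_low] = 2100 - [14, 5] = [2086, 2095] kHz
Total occupied spectrum: 2086 kHz to 2114 kHz (plus carrier at 2100 kHz)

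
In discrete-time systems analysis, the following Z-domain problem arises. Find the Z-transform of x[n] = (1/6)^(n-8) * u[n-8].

Time-shifting property: if X(z) = Z{x[n]}, then Z{x[n-d]} = z^(-d) * X(z)
X(z) = z/(z - 1/6) for x[n] = (1/6)^n * u[n]
Z{x[n-8]} = z^(-8) * z/(z - 1/6) = z^(-7)/(z - 1/6)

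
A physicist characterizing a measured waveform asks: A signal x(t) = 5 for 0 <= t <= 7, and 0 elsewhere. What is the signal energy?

Energy = integral of |x(t)|^2 dt over the signal duration
= 5^2 * 7 = 25 * 7 = 175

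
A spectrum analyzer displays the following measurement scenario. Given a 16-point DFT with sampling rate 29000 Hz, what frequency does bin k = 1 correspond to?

The frequency of DFT bin k is: f_k = k * f_s / N
f_1 = 1 * 29000 / 16 = 3625/2 Hz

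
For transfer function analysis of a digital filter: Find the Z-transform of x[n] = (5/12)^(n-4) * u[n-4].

Time-shifting property: if X(z) = Z{x[n]}, then Z{x[n-d]} = z^(-d) * X(z)
X(z) = z/(z - 5/12) for x[n] = (5/12)^n * u[n]
Z{x[n-4]} = z^(-4) * z/(z - 5/12) = z^(-3)/(z - 5/12)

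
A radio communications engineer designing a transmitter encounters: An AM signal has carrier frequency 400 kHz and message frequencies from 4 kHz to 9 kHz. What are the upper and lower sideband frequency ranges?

Upper sideband (USB) = fc + [fm_low, fm_high] = 400 + [4, 9] = [404, 409] kHz
Lower sideband (LSB) = fc - [fm_high, fm_low] = 400 - [9, 4] = [391, 396] kHz
Total occupied spectrum: 391 kHz to 409 kHz (plus carrier at 400 kHz)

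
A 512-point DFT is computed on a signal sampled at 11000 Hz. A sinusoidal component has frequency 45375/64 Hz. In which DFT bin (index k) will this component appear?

DFT frequency resolution = f_s/N = 11000/512 = 1375/64 Hz
Bin index k = f_signal / resolution = 45375/64 / 1375/64 = 33
The signal frequency 45375/64 Hz falls in DFT bin k = 33.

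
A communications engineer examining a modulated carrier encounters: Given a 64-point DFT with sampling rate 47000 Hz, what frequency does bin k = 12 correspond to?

The frequency of DFT bin k is: f_k = k * f_s / N
f_12 = 12 * 47000 / 64 = 17625/2 Hz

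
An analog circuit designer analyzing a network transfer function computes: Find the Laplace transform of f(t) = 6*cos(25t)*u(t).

Standard pair: cos(wt)*u(t) <-> s/(s^2+w^2)
With w = 25: L{6*cos(25t)*u(t)} = 6s/(s^2+625)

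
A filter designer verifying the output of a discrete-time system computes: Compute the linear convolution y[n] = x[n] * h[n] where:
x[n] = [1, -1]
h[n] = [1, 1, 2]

y[n] = sum_k x[k]*h[n-k]. Output length = len(x) + len(h) - 1 = 2 + 3 - 1 = 4.
y[0] = 1*1 = 1
y[1] = -1*1 + 1*1 = 0
y[2] = -1*1 + 1*2 = 1
y[3] = -1*2 = -2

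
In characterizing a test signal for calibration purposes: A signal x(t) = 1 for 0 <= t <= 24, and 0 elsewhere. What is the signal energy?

Energy = integral of |x(t)|^2 dt over the signal duration
= 1^2 * 24 = 1 * 24 = 24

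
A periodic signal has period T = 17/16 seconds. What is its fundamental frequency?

The fundamental frequency is the reciprocal of the period.
f = 1/T = 1/(17/16) = 16/17 Hz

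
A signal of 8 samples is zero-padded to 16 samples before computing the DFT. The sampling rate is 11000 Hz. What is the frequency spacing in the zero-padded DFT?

Original DFT: N = 8, resolution = f_s/N = 11000/8 = 1375 Hz
Zero-padded DFT: N = 16, resolution = f_s/N = 11000/16 = 1375/2 Hz
Zero-padding interpolates the spectrum (finer frequency grid)
but does NOT improve the true spectral resolution (ability to resolve close frequencies).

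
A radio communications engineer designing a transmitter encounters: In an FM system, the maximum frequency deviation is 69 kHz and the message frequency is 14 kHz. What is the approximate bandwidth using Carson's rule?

Carson's rule: BW = 2*(delta_f + f_m)
= 2*(69 + 14) kHz = 166 kHz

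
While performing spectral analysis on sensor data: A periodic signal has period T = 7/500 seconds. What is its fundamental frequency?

The fundamental frequency is the reciprocal of the period.
f = 1/T = 1/(7/500) = 500/7 Hz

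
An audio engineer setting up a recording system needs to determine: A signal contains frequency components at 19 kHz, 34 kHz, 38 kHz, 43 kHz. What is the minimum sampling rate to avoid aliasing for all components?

The highest frequency component is f_max = 43 kHz.
Nyquist rate = 2 * f_max = 2 * 43 kHz = 86 kHz.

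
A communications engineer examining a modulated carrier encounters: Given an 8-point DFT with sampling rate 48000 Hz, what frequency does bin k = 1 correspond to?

The frequency of DFT bin k is: f_k = k * f_s / N
f_1 = 1 * 48000 / 8 = 6000 Hz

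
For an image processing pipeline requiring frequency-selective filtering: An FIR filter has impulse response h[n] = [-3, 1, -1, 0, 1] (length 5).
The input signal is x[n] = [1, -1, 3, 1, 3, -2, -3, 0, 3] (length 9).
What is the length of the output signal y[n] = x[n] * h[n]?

For linear convolution, the output length is:
len(y) = len(x) + len(h) - 1 = 9 + 5 - 1 = 13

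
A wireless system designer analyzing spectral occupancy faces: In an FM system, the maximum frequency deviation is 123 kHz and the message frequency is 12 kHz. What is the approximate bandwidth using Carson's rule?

Carson's rule: BW = 2*(delta_f + f_m)
= 2*(123 + 12) kHz = 270 kHz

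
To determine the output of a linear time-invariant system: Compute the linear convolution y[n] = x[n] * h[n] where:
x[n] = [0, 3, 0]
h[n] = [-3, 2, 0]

y[n] = sum_k x[k]*h[n-k]. Output length = len(x) + len(h) - 1 = 3 + 3 - 1 = 5.
y[0] = 0*-3 = 0
y[1] = 3*-3 + 0*2 = -9
y[2] = 0*-3 + 3*2 + 0*0 = 6
y[3] = 0*2 + 3*0 = 0
y[4] = 0*0 = 0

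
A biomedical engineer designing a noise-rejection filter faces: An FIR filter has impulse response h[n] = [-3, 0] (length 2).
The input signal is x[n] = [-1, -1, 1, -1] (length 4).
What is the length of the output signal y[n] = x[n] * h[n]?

For linear convolution, the output length is:
len(y) = len(x) + len(h) - 1 = 4 + 2 - 1 = 5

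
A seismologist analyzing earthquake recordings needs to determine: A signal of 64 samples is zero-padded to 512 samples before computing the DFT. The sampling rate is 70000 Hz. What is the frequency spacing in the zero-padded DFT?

Original DFT: N = 64, resolution = f_s/N = 70000/64 = 4375/4 Hz
Zero-padded DFT: N = 512, resolution = f_s/N = 70000/512 = 4375/32 Hz
Zero-padding interpolates the spectrum (finer frequency grid)
but does NOT improve the true spectral resolution (ability to resolve close frequencies).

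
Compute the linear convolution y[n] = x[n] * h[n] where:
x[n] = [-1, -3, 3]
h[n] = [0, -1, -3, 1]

y[n] = sum_k x[k]*h[n-k]. Output length = len(x) + len(h) - 1 = 3 + 4 - 1 = 6.
y[0] = -1*0 = 0
y[1] = -3*0 + -1*-1 = 1
y[2] = 3*0 + -3*-1 + -1*-3 = 6
y[3] = 3*-1 + -3*-3 + -1*1 = 5
y[4] = 3*-3 + -3*1 = -12
y[5] = 3*1 = 3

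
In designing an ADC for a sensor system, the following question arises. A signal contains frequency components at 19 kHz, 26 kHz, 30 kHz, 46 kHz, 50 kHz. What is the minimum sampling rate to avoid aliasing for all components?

The highest frequency component is f_max = 50 kHz.
Nyquist rate = 2 * f_max = 2 * 50 kHz = 100 kHz.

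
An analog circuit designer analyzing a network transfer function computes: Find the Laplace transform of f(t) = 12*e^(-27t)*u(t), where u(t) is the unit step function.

Standard Laplace transform pair:
e^(-at)*u(t) <-> 1/(s+a)
With a = 27: L{12*e^(-27t)*u(t)} = 12/(s+27), ROC: Re(s) > -27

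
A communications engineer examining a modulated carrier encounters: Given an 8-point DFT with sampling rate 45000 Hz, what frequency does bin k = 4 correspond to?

The frequency of DFT bin k is: f_k = k * f_s / N
f_4 = 4 * 45000 / 8 = 22500 Hz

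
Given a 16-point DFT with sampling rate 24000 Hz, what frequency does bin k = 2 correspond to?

The frequency of DFT bin k is: f_k = k * f_s / N
f_2 = 2 * 24000 / 16 = 3000 Hz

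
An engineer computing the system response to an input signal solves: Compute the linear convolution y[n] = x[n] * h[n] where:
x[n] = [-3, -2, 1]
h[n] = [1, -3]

y[n] = sum_k x[k]*h[n-k]. Output length = len(x) + len(h) - 1 = 3 + 2 - 1 = 4.
y[0] = -3*1 = -3
y[1] = -2*1 + -3*-3 = 7
y[2] = 1*1 + -2*-3 = 7
y[3] = 1*-3 = -3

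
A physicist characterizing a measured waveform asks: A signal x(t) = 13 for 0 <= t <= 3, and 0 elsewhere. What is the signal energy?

Energy = integral of |x(t)|^2 dt over the signal duration
= 13^2 * 3 = 169 * 3 = 507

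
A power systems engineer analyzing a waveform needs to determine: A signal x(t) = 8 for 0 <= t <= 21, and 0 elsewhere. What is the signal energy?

Energy = integral of |x(t)|^2 dt over the signal duration
= 8^2 * 21 = 64 * 21 = 1344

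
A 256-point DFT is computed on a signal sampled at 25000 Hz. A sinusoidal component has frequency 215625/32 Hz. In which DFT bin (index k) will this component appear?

DFT frequency resolution = f_s/N = 25000/256 = 3125/32 Hz
Bin index k = f_signal / resolution = 215625/32 / 3125/32 = 69
The signal frequency 215625/32 Hz falls in DFT bin k = 69.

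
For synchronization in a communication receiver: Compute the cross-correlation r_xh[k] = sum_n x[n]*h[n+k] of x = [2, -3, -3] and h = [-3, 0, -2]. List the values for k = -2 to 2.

Both sequences indexed from 0 and zero outside their support.
Lags with overlap: k = -2 to 2.
  r_xh[-2] = x[2]*h[0] = 9
  r_xh[-1] = x[1]*h[0] + x[2]*h[1] = 9
  r_xh[0] = x[0]*h[0] + x[1]*h[1] + x[2]*h[2] = 0
  r_xh[1] = x[0]*h[1] + x[1]*h[2] = 6
  r_xh[2] = x[0]*h[2] = -4
r_xh = [9, 9, 0, 6, -4] (for k = -2, ..., 2)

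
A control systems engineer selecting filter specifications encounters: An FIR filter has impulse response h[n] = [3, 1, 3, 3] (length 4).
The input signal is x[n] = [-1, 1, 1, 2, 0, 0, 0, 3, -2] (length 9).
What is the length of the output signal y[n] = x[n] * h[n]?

For linear convolution, the output length is:
len(y) = len(x) + len(h) - 1 = 9 + 4 - 1 = 12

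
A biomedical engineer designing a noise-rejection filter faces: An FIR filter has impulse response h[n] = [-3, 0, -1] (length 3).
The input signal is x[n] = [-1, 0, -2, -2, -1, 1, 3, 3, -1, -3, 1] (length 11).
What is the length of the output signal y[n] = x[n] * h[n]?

For linear convolution, the output length is:
len(y) = len(x) + len(h) - 1 = 11 + 3 - 1 = 13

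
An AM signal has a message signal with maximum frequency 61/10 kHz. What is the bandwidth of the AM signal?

In AM (double-sideband), the bandwidth is twice the message frequency.
BW = 2 * f_m = 2 * 61/10 kHz = 61/5 kHz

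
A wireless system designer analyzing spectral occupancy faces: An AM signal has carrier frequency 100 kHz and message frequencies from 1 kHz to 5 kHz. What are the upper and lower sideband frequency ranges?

Upper sideband (USB) = fc + [fm_low, fm_high] = 100 + [1, 5] = [101, 105] kHz
Lower sideband (LSB) = fc - [fm_high, fm_low] = 100 - [5, 1] = [95, 99] kHz
Total occupied spectrum: 95 kHz to 105 kHz (plus carrier at 100 kHz)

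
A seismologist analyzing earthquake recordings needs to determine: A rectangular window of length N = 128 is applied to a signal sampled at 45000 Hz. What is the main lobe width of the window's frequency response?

For a rectangular window of length N,
the main lobe width in frequency is 2*f_s/N.
= 2*45000/128 = 5625/8 Hz
This determines the minimum frequency separation for resolving two sinusoids.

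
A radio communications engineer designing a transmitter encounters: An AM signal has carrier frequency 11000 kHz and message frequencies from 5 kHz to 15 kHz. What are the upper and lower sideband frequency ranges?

Upper sideband (USB) = fc + [fm_low, fm_high] = 11000 + [5, 15] = [11005, 11015] kHz
Lower sideband (LSB) = fc - [fm_high, fm_low] = 11000 - [15, 5] = [10985, 10995] kHz
Total occupied spectrum: 10985 kHz to 11015 kHz (plus carrier at 11000 kHz)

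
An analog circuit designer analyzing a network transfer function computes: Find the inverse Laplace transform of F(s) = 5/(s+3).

Standard pair: k/(s+a) <-> k*e^(-at)*u(t)
With k=5, a=3: f(t) = 5*e^(-3t)*u(t)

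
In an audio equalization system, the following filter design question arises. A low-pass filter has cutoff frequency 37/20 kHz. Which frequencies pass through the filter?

A low-pass filter passes all frequencies below the cutoff frequency 37/20 kHz and attenuates higher frequencies.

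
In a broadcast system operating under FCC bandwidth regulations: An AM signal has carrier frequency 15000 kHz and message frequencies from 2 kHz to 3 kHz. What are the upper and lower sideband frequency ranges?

Upper sideband (USB) = fc + [fm_low, fm_high] = 15000 + [2, 3] = [15002, 15003] kHz
Lower sideband (LSB) = fc - [fm_high, fm_low] = 15000 - [3, 2] = [14997, 14998] kHz
Total occupied spectrum: 14997 kHz to 15003 kHz (plus carrier at 15000 kHz)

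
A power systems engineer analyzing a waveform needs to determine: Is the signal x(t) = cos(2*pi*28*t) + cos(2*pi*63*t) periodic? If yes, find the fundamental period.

f1 = 28 Hz, f2 = 63 Hz
Period T1 = 1/28, T2 = 1/63
Ratio T1/T2 = 63/28, which is rational.
The signal is periodic with fundamental period T = 1/GCD(28,63) = 1/7 s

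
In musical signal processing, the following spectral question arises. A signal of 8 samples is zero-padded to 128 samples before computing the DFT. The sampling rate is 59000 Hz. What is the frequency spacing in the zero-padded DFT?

Original DFT: N = 8, resolution = f_s/N = 59000/8 = 7375 Hz
Zero-padded DFT: N = 128, resolution = f_s/N = 59000/128 = 7375/16 Hz
Zero-padding interpolates the spectrum (finer frequency grid)
but does NOT improve the true spectral resolution (ability to resolve close frequencies).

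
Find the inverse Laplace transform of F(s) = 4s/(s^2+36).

Standard pair: s/(s^2+w^2) <-> cos(wt)*u(t)
With k=4, w=6: f(t) = 4*cos(6t)*u(t)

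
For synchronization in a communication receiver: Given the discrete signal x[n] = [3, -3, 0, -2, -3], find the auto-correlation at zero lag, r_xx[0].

The auto-correlation at zero lag r_xx[0] equals the signal energy.
r_xx[0] = sum of x[n]^2 = 3^2 + (-3)^2 + 0^2 + (-2)^2 + (-3)^2
= 9 + 9 + 0 + 4 + 9 = 31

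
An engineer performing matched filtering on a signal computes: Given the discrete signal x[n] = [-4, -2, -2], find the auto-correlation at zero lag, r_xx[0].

The auto-correlation at zero lag r_xx[0] equals the signal energy.
r_xx[0] = sum of x[n]^2 = (-4)^2 + (-2)^2 + (-2)^2
= 16 + 4 + 4 = 24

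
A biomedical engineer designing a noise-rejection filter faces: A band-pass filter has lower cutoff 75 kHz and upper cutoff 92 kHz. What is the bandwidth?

Bandwidth = f_high - f_low
= 92 kHz - 75 kHz = 17 kHz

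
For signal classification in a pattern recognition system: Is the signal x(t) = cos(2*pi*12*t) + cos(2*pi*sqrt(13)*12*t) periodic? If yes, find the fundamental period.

f1 = 12 Hz, f2 = 12*sqrt(13) Hz
Ratio f2/f1 = sqrt(13), which is irrational.
Since the frequency ratio is irrational, no common period exists.
The signal is not periodic.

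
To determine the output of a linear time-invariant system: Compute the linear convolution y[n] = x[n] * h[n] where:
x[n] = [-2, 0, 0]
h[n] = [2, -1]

y[n] = sum_k x[k]*h[n-k]. Output length = len(x) + len(h) - 1 = 3 + 2 - 1 = 4.
y[0] = -2*2 = -4
y[1] = 0*2 + -2*-1 = 2
y[2] = 0*2 + 0*-1 = 0
y[3] = 0*-1 = 0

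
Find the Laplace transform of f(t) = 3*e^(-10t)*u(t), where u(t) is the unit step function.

Standard Laplace transform pair:
e^(-at)*u(t) <-> 1/(s+a)
With a = 10: L{3*e^(-10t)*u(t)} = 3/(s+10), ROC: Re(s) > -10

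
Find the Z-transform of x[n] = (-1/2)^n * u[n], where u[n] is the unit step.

The Z-transform of a^n * u[n] is z/(z-a) for |z| > |a|.
Here a = -1/2, so X(z) = z/(z - (-1/2)) = 2z/(2z + 1)
ROC: |z| > 1/2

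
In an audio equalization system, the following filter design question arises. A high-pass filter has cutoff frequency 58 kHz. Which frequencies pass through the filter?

A high-pass filter passes all frequencies above the cutoff frequency 58 kHz and attenuates lower frequencies.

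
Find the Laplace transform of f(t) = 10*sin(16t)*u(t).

Standard pair: sin(wt)*u(t) <-> w/(s^2+w^2)
With w = 16: L{10*sin(16t)*u(t)} = 160/(s^2+256)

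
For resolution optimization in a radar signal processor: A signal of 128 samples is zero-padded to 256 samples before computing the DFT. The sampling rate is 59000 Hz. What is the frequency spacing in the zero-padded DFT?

Original DFT: N = 128, resolution = f_s/N = 59000/128 = 7375/16 Hz
Zero-padded DFT: N = 256, resolution = f_s/N = 59000/256 = 7375/32 Hz
Zero-padding interpolates the spectrum (finer frequency grid)
but does NOT improve the true spectral resolution (ability to resolve close frequencies).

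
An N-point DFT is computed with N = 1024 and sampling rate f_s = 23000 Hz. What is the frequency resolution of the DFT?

DFT frequency resolution = f_s / N
= 23000 / 1024 = 2875/128 Hz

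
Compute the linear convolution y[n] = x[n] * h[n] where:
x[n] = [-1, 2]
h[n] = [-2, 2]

y[n] = sum_k x[k]*h[n-k]. Output length = len(x) + len(h) - 1 = 2 + 2 - 1 = 3.
y[0] = -1*-2 = 2
y[1] = 2*-2 + -1*2 = -6
y[2] = 2*2 = 4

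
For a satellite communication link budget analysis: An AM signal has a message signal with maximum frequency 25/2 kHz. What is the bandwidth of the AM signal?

In AM (double-sideband), the bandwidth is twice the message frequency.
BW = 2 * f_m = 2 * 25/2 kHz = 25 kHz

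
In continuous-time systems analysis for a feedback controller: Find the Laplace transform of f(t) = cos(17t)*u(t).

Standard pair: cos(wt)*u(t) <-> s/(s^2+w^2)
With w = 17: L{cos(17t)*u(t)} = s/(s^2+289)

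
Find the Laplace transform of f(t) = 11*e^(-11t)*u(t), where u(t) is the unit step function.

Standard Laplace transform pair:
e^(-at)*u(t) <-> 1/(s+a)
With a = 11: L{11*e^(-11t)*u(t)} = 11/(s+11), ROC: Re(s) > -11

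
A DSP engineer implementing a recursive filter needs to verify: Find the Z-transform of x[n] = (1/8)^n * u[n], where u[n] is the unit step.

The Z-transform of a^n * u[n] is z/(z-a) for |z| > |a|.
Here a = 1/8, so X(z) = z/(z - (1/8)) = 8z/(8z - 1)
ROC: |z| > 1/8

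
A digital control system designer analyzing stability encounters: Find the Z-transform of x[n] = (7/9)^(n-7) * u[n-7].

Time-shifting property: if X(z) = Z{x[n]}, then Z{x[n-d]} = z^(-d) * X(z)
X(z) = z/(z - 7/9) for x[n] = (7/9)^n * u[n]
Z{x[n-7]} = z^(-7) * z/(z - 7/9) = z^(-6)/(z - 7/9)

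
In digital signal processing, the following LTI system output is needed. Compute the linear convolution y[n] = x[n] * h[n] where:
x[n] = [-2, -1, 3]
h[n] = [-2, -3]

y[n] = sum_k x[k]*h[n-k]. Output length = len(x) + len(h) - 1 = 3 + 2 - 1 = 4.
y[0] = -2*-2 = 4
y[1] = -1*-2 + -2*-3 = 8
y[2] = 3*-2 + -1*-3 = -3
y[3] = 3*-3 = -9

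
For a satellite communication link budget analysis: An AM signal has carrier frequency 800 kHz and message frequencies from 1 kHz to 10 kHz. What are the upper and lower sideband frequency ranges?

Upper sideband (USB) = fc + [fm_low, fm_high] = 800 + [1, 10] = [801, 810] kHz
Lower sideband (LSB) = fc - [fm_high, fm_low] = 800 - [10, 1] = [790, 799] kHz
Total occupied spectrum: 790 kHz to 810 kHz (plus carrier at 800 kHz)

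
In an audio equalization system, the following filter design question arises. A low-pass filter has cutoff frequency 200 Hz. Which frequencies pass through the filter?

A low-pass filter passes all frequencies below the cutoff frequency 200 Hz and attenuates higher frequencies.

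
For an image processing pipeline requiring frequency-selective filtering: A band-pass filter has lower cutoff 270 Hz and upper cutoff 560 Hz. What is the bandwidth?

Bandwidth = f_high - f_low
= 560 Hz - 270 Hz = 290 Hz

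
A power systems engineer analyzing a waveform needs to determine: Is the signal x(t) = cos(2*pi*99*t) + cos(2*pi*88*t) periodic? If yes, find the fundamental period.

f1 = 99 Hz, f2 = 88 Hz
Period T1 = 1/99, T2 = 1/88
Ratio T1/T2 = 88/99, which is rational.
The signal is periodic with fundamental period T = 1/GCD(99,88) = 1/11 s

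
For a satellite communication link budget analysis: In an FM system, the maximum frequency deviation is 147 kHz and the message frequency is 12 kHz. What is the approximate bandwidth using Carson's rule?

Carson's rule: BW = 2*(delta_f + f_m)
= 2*(147 + 12) kHz = 318 kHz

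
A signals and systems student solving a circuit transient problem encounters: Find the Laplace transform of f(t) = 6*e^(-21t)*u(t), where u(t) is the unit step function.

Standard Laplace transform pair:
e^(-at)*u(t) <-> 1/(s+a)
With a = 21: L{6*e^(-21t)*u(t)} = 6/(s+21), ROC: Re(s) > -21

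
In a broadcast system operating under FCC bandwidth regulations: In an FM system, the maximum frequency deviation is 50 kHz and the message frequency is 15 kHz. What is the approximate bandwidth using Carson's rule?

Carson's rule: BW = 2*(delta_f + f_m)
= 2*(50 + 15) kHz = 130 kHz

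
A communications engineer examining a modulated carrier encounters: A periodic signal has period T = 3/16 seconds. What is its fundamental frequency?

The fundamental frequency is the reciprocal of the period.
f = 1/T = 1/(3/16) = 16/3 Hz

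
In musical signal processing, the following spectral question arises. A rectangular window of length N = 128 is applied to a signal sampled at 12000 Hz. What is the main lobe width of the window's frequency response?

For a rectangular window of length N,
the main lobe width in frequency is 2*f_s/N.
= 2*12000/128 = 375/2 Hz
This determines the minimum frequency separation for resolving two sinusoids.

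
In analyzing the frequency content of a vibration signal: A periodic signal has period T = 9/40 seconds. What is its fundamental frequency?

The fundamental frequency is the reciprocal of the period.
f = 1/T = 1/(9/40) = 40/9 Hz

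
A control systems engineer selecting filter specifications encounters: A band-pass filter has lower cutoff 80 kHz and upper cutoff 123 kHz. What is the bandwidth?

Bandwidth = f_high - f_low
= 123 kHz - 80 kHz = 43 kHz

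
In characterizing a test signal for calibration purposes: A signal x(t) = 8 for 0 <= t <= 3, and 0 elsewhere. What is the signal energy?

Energy = integral of |x(t)|^2 dt over the signal duration
= 8^2 * 3 = 64 * 3 = 192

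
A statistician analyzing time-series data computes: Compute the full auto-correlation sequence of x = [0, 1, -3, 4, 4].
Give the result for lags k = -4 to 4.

r_xx[k] = sum_m x[m]*x[m+k], indexed from 0, for k = -4 to 4:
  r_xx[-4] = x[4]*x[0] = 0
  r_xx[-3] = x[3]*x[0] + x[4]*x[1] = 4
  r_xx[-2] = x[2]*x[0] + x[3]*x[1] + x[4]*x[2] = -8
  r_xx[-1] = x[1]*x[0] + x[2]*x[1] + x[3]*x[2] + x[4]*x[3] = 1
  r_xx[0] = x[0]*x[0] + x[1]*x[1] + x[2]*x[2] + x[3]*x[3] + x[4]*x[4] = 42
  r_xx[1] = x[0]*x[1] + x[1]*x[2] + x[2]*x[3] + x[3]*x[4] = 1
  r_xx[2] = x[0]*x[2] + x[1]*x[3] + x[2]*x[4] = -8
  r_xx[3] = x[0]*x[3] + x[1]*x[4] = 4
  r_xx[4] = x[0]*x[4] = 0
r_xx = [0, 4, -8, 1, 42, 1, -8, 4, 0]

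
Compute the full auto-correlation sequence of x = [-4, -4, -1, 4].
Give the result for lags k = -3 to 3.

r_xx[k] = sum_m x[m]*x[m+k], indexed from 0, for k = -3 to 3:
  r_xx[-3] = x[3]*x[0] = -16
  r_xx[-2] = x[2]*x[0] + x[3]*x[1] = -12
  r_xx[-1] = x[1]*x[0] + x[2]*x[1] + x[3]*x[2] = 16
  r_xx[0] = x[0]*x[0] + x[1]*x[1] + x[2]*x[2] + x[3]*x[3] = 49
  r_xx[1] = x[0]*x[1] + x[1]*x[2] + x[2]*x[3] = 16
  r_xx[2] = x[0]*x[2] + x[1]*x[3] = -12
  r_xx[3] = x[0]*x[3] = -16
r_xx = [-16, -12, 16, 49, 16, -12, -16]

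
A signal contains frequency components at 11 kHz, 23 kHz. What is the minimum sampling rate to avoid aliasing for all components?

The highest frequency component is f_max = 23 kHz.
Nyquist rate = 2 * f_max = 2 * 23 kHz = 46 kHz.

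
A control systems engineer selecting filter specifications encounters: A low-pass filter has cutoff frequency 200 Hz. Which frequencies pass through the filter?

A low-pass filter passes all frequencies below the cutoff frequency 200 Hz and attenuates higher frequencies.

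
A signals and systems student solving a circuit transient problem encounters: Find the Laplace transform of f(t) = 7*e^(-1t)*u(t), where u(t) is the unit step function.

Standard Laplace transform pair:
e^(-at)*u(t) <-> 1/(s+a)
With a = 1: L{7*e^(-1t)*u(t)} = 7/(s+1), ROC: Re(s) > -1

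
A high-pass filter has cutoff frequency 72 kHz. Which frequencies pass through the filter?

A high-pass filter passes all frequencies above the cutoff frequency 72 kHz and attenuates lower frequencies.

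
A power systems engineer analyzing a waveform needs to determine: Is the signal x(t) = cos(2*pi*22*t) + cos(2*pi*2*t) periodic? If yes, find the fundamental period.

f1 = 22 Hz, f2 = 2 Hz
Period T1 = 1/22, T2 = 1/2
Ratio T1/T2 = 2/22, which is rational.
The signal is periodic with fundamental period T = 1/GCD(22,2) = 1/2 s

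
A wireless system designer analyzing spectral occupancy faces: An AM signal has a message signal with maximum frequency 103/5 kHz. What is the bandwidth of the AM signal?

In AM (double-sideband), the bandwidth is twice the message frequency.
BW = 2 * f_m = 2 * 103/5 kHz = 206/5 kHz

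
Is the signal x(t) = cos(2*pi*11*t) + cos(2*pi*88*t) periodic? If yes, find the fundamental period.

f1 = 11 Hz, f2 = 88 Hz
Period T1 = 1/11, T2 = 1/88
Ratio T1/T2 = 88/11, which is rational.
The signal is periodic with fundamental period T = 1/GCD(11,88) = 1/11 s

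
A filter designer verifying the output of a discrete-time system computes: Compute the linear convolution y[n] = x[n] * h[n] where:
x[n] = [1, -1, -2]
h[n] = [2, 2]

y[n] = sum_k x[k]*h[n-k]. Output length = len(x) + len(h) - 1 = 3 + 2 - 1 = 4.
y[0] = 1*2 = 2
y[1] = -1*2 + 1*2 = 0
y[2] = -2*2 + -1*2 = -6
y[3] = -2*2 = -4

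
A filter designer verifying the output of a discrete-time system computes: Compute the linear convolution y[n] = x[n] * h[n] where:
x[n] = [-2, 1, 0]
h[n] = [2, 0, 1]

y[n] = sum_k x[k]*h[n-k]. Output length = len(x) + len(h) - 1 = 3 + 3 - 1 = 5.
y[0] = -2*2 = -4
y[1] = 1*2 + -2*0 = 2
y[2] = 0*2 + 1*0 + -2*1 = -2
y[3] = 0*0 + 1*1 = 1
y[4] = 0*1 = 0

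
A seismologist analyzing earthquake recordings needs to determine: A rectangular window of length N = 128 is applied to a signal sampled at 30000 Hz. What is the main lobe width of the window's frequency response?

For a rectangular window of length N,
the main lobe width in frequency is 2*f_s/N.
= 2*30000/128 = 1875/4 Hz
This determines the minimum frequency separation for resolving two sinusoids.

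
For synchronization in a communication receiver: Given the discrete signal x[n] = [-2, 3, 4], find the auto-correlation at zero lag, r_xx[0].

The auto-correlation at zero lag r_xx[0] equals the signal energy.
r_xx[0] = sum of x[n]^2 = (-2)^2 + 3^2 + 4^2
= 4 + 9 + 16 = 29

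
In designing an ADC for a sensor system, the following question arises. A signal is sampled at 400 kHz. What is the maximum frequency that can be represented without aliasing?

The maximum frequency that can be represented without aliasing
is the Nyquist frequency: f_max = f_s / 2 = 400 kHz / 2 = 200 kHz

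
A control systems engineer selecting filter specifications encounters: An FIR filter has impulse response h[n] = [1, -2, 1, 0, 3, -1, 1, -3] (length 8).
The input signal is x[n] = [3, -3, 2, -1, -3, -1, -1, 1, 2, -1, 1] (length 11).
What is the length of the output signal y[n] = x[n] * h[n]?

For linear convolution, the output length is:
len(y) = len(x) + len(h) - 1 = 11 + 8 - 1 = 18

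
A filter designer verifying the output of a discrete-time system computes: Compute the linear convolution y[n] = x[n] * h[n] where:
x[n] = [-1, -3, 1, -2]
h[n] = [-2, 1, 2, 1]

y[n] = sum_k x[k]*h[n-k]. Output length = len(x) + len(h) - 1 = 4 + 4 - 1 = 7.
y[0] = -1*-2 = 2
y[1] = -3*-2 + -1*1 = 5
y[2] = 1*-2 + -3*1 + -1*2 = -7
y[3] = -2*-2 + 1*1 + -3*2 + -1*1 = -2
y[4] = -2*1 + 1*2 + -3*1 = -3
y[5] = -2*2 + 1*1 = -3
y[6] = -2*1 = -2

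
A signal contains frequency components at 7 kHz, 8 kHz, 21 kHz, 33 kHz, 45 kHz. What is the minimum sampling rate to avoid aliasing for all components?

The highest frequency component is f_max = 45 kHz.
Nyquist rate = 2 * f_max = 2 * 45 kHz = 90 kHz.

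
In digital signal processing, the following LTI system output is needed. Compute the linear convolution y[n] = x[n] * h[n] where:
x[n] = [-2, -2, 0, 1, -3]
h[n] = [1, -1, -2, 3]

y[n] = sum_k x[k]*h[n-k]. Output length = len(x) + len(h) - 1 = 5 + 4 - 1 = 8.
y[0] = -2*1 = -2
y[1] = -2*1 + -2*-1 = 0
y[2] = 0*1 + -2*-1 + -2*-2 = 6
y[3] = 1*1 + 0*-1 + -2*-2 + -2*3 = -1
y[4] = -3*1 + 1*-1 + 0*-2 + -2*3 = -10
y[5] = -3*-1 + 1*-2 + 0*3 = 1
y[6] = -3*-2 + 1*3 = 9
y[7] = -3*3 = -9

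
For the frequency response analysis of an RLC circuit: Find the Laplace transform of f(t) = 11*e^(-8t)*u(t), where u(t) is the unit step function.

Standard Laplace transform pair:
e^(-at)*u(t) <-> 1/(s+a)
With a = 8: L{11*e^(-8t)*u(t)} = 11/(s+8), ROC: Re(s) > -8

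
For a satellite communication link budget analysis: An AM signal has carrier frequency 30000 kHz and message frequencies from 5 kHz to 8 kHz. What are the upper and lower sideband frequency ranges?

Upper sideband (USB) = fc + [fm_low, fm_high] = 30000 + [5, 8] = [30005, 30008] kHz
Lower sideband (LSB) = fc - [fm_high, fm_low] = 30000 - [8, 5] = [29992, 29995] kHz
Total occupied spectrum: 29992 kHz to 30008 kHz (plus carrier at 30000 kHz)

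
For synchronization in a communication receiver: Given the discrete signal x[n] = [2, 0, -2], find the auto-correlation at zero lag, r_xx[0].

The auto-correlation at zero lag r_xx[0] equals the signal energy.
r_xx[0] = sum of x[n]^2 = 2^2 + 0^2 + (-2)^2
= 4 + 0 + 4 = 8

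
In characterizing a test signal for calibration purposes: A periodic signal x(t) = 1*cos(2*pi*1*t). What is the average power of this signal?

Average power of A*cos(wt) is A^2/2.
P = 1^2 / 2 = 1/2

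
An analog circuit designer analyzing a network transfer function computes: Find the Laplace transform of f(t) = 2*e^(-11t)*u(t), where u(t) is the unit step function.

Standard Laplace transform pair:
e^(-at)*u(t) <-> 1/(s+a)
With a = 11: L{2*e^(-11t)*u(t)} = 2/(s+11), ROC: Re(s) > -11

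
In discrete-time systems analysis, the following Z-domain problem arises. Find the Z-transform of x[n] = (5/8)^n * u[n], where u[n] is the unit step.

The Z-transform of a^n * u[n] is z/(z-a) for |z| > |a|.
Here a = 5/8, so X(z) = z/(z - (5/8)) = 8z/(8z - 5)
ROC: |z| > 5/8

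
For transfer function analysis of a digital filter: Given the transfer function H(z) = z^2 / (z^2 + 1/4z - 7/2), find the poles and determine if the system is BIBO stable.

Poles are roots of the denominator: z^2 + 1/4z - 7/2 = 0.
Quadratic formula: z = [-(1/4) +/- sqrt((1/4)^2 - 4*(-7/2))] / 2
Discriminant = 1/16 + 14 = 225/16; sqrt = 15/4.
z = (-1/4 +/- 15/4) / 2 => z = 7/4 or z = -2.
|p1| = 7/4, |p2| = 2.
For BIBO stability, all poles must lie inside the unit circle (|p| < 1).
System is UNSTABLE since at least one |p| >= 1.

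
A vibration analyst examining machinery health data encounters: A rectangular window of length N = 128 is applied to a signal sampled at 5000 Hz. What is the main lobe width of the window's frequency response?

For a rectangular window of length N,
the main lobe width in frequency is 2*f_s/N.
= 2*5000/128 = 625/8 Hz
This determines the minimum frequency separation for resolving two sinusoids.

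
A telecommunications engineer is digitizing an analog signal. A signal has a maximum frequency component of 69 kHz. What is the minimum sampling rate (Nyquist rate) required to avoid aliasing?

By the Nyquist-Shannon sampling theorem,
the minimum sampling rate (Nyquist rate) must be at least 2 * f_max.
Nyquist rate = 2 * 69 kHz = 138 kHz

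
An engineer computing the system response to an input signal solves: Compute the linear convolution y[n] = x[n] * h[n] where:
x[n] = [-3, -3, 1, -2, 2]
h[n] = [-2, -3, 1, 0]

y[n] = sum_k x[k]*h[n-k]. Output length = len(x) + len(h) - 1 = 5 + 4 - 1 = 8.
y[0] = -3*-2 = 6
y[1] = -3*-2 + -3*-3 = 15
y[2] = 1*-2 + -3*-3 + -3*1 = 4
y[3] = -2*-2 + 1*-3 + -3*1 + -3*0 = -2
y[4] = 2*-2 + -2*-3 + 1*1 + -3*0 = 3
y[5] = 2*-3 + -2*1 + 1*0 = -8
y[6] = 2*1 + -2*0 = 2
y[7] = 2*0 = 0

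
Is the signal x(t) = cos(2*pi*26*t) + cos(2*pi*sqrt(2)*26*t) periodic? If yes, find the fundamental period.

f1 = 26 Hz, f2 = 26*sqrt(2) Hz
Ratio f2/f1 = sqrt(2), which is irrational.
Since the frequency ratio is irrational, no common period exists.
The signal is not periodic.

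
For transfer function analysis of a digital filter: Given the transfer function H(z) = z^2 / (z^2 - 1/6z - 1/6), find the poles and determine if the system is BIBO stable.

Poles are roots of the denominator: z^2 - 1/6z - 1/6 = 0.
Quadratic formula: z = [-(-1/6) +/- sqrt((-1/6)^2 - 4*(-1/6))] / 2
Discriminant = 1/36 + 2/3 = 25/36; sqrt = 5/6.
z = (1/6 +/- 5/6) / 2 => z = 1/2 or z = -1/3.
|p1| = 1/2, |p2| = 1/3.
For BIBO stability, all poles must lie inside the unit circle (|p| < 1).
System is STABLE since both |p| < 1.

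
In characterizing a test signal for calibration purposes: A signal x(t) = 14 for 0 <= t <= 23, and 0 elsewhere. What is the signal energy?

Energy = integral of |x(t)|^2 dt over the signal duration
= 14^2 * 23 = 196 * 23 = 4508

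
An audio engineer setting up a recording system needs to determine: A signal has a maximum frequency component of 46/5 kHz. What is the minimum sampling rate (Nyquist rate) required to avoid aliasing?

By the Nyquist-Shannon sampling theorem,
the minimum sampling rate (Nyquist rate) must be at least 2 * f_max.
Nyquist rate = 2 * 46/5 kHz = 92/5 kHz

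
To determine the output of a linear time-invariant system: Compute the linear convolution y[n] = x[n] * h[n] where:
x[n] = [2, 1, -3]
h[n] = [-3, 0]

y[n] = sum_k x[k]*h[n-k]. Output length = len(x) + len(h) - 1 = 3 + 2 - 1 = 4.
y[0] = 2*-3 = -6
y[1] = 1*-3 + 2*0 = -3
y[2] = -3*-3 + 1*0 = 9
y[3] = -3*0 = 0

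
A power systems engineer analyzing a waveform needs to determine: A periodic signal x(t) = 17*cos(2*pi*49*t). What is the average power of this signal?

Average power of A*cos(wt) is A^2/2.
P = 17^2 / 2 = 289/2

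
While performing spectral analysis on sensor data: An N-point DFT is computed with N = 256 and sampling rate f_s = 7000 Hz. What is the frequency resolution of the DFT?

DFT frequency resolution = f_s / N
= 7000 / 256 = 875/32 Hz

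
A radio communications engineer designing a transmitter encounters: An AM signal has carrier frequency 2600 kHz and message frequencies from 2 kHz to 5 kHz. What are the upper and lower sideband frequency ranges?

Upper sideband (USB) = fc + [fm_low, fm_high] = 2600 + [2, 5] = [2602, 2605] kHz
Lower sideband (LSB) = fc - [fm_high, fm_low] = 2600 - [5, 2] = [2595, 2598] kHz
Total occupied spectrum: 2595 kHz to 2605 kHz (plus carrier at 2600 kHz)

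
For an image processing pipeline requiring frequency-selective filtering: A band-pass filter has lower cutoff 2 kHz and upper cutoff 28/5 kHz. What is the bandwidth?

Bandwidth = f_high - f_low
= 28/5 kHz - 2 kHz = 18/5 kHz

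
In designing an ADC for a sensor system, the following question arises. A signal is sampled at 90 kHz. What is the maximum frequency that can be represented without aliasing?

The maximum frequency that can be represented without aliasing
is the Nyquist frequency: f_max = f_s / 2 = 90 kHz / 2 = 45 kHz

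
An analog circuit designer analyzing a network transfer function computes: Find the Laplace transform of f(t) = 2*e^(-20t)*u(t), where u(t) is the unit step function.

Standard Laplace transform pair:
e^(-at)*u(t) <-> 1/(s+a)
With a = 20: L{2*e^(-20t)*u(t)} = 2/(s+20), ROC: Re(s) > -20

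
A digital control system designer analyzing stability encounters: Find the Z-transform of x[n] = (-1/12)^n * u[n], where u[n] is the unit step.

The Z-transform of a^n * u[n] is z/(z-a) for |z| > |a|.
Here a = -1/12, so X(z) = z/(z - (-1/12)) = 12z/(12z + 1)
ROC: |z| > 1/12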